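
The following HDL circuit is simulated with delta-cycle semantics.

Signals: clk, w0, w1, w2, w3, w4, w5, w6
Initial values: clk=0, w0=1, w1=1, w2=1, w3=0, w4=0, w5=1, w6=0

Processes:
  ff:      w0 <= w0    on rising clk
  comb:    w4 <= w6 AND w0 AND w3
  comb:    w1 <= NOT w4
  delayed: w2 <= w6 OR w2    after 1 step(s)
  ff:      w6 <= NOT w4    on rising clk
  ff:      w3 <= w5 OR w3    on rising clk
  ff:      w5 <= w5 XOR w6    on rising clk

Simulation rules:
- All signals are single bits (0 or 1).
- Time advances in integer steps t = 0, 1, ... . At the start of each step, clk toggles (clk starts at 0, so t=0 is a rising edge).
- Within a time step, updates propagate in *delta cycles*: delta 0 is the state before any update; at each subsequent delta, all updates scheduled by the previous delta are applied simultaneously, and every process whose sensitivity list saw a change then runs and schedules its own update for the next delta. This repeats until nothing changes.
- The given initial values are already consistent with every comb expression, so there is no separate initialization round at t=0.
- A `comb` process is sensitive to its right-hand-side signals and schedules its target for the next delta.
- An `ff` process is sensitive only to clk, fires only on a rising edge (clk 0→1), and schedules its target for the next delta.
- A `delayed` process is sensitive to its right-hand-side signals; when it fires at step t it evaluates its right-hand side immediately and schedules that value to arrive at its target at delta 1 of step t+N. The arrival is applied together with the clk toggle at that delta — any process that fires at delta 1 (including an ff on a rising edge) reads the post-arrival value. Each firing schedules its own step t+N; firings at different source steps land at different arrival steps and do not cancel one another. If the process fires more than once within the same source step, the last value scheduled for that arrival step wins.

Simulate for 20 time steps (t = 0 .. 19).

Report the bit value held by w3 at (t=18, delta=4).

1

[bits: w4,w2,w1,w5,w3,clk,w6,w0]
t=0: Δ0=01110001 Δ1=01110101 Δ2=01111111 Δ3=11111111 Δ4=11011111 | 4Δ
t=1: Δ0=11011111 Δ1=11011011 | 1Δ
t=2: Δ0=11011011 Δ1=11011111 Δ2=11001101 Δ3=01001101 Δ4=01101101 | 4Δ
t=3: Δ0=01101101 Δ1=01101001 | 1Δ
t=4: Δ0=01101001 Δ1=01101101 Δ2=01101111 Δ3=11101111 Δ4=11001111 | 4Δ
t=5: Δ0=11001111 Δ1=11001011 | 1Δ
t=6: Δ0=11001011 Δ1=11001111 Δ2=11011101 Δ3=01011101 Δ4=01111101 | 4Δ
t=7: Δ0=01111101 Δ1=01111001 | 1Δ
t=8: Δ0=01111001 Δ1=01111101 Δ2=01111111 Δ3=11111111 Δ4=11011111 | 4Δ
t=9: Δ0=11011111 Δ1=11011011 | 1Δ
t=10: Δ0=11011011 Δ1=11011111 Δ2=11001101 Δ3=01001101 Δ4=01101101 | 4Δ
t=11: Δ0=01101101 Δ1=01101001 | 1Δ
t=12: Δ0=01101001 Δ1=01101101 Δ2=01101111 Δ3=11101111 Δ4=11001111 | 4Δ
t=13: Δ0=11001111 Δ1=11001011 | 1Δ
t=14: Δ0=11001011 Δ1=11001111 Δ2=11011101 Δ3=01011101 Δ4=01111101 | 4Δ
t=15: Δ0=01111101 Δ1=01111001 | 1Δ
t=16: Δ0=01111001 Δ1=01111101 Δ2=01111111 Δ3=11111111 Δ4=11011111 | 4Δ
t=17: Δ0=11011111 Δ1=11011011 | 1Δ
t=18: Δ0=11011011 Δ1=11011111 Δ2=11001101 Δ3=01001101 Δ4=01101101 | 4Δ
t=19: Δ0=01101101 Δ1=01101001 | 1Δ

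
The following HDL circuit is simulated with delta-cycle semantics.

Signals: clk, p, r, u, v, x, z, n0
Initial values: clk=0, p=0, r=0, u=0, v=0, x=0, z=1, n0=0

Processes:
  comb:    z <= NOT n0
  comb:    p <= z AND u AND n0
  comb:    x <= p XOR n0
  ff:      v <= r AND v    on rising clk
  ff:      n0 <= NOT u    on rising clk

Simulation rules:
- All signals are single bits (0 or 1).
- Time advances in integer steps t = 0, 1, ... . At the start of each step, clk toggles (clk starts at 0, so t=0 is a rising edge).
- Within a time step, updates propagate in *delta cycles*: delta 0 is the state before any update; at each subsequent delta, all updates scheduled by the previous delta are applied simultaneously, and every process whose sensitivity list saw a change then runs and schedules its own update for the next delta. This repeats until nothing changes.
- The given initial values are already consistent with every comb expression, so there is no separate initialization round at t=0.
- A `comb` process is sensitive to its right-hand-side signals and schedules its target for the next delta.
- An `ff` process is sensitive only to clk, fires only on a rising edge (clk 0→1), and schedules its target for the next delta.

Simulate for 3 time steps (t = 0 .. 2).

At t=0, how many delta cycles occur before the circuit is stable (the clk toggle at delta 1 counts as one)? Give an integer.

3

[bits: v,p,clk,z,x,u,r,n0]
t=0: Δ0=00010000 Δ1=00110000 Δ2=00110001 Δ3=00101001 | 3Δ
t=1: Δ0=00101001 Δ1=00001001 | 1Δ
t=2: Δ0=00001001 Δ1=00101001 | 1Δ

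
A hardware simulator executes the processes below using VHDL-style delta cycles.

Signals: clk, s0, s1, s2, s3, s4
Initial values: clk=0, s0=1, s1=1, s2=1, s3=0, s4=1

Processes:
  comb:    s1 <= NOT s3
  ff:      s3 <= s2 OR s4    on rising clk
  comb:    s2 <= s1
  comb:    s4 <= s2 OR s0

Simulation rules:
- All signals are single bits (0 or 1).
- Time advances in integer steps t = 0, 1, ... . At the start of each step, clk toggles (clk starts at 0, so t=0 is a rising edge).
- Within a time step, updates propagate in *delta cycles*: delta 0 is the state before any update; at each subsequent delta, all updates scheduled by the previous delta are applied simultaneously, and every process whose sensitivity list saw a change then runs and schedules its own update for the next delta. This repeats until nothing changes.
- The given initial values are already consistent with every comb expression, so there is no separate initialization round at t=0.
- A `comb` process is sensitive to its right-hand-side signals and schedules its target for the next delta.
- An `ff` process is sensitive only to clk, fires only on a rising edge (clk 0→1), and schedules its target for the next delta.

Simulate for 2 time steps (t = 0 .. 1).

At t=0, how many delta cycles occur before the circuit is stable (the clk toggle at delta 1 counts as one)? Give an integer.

[bits: s2,s1,s4,clk,s3,s0]
t=0: Δ0=111001 Δ1=111101 Δ2=111111 Δ3=101111 Δ4=001111 | 4Δ
t=1: Δ0=001111 Δ1=001011 | 1Δ

4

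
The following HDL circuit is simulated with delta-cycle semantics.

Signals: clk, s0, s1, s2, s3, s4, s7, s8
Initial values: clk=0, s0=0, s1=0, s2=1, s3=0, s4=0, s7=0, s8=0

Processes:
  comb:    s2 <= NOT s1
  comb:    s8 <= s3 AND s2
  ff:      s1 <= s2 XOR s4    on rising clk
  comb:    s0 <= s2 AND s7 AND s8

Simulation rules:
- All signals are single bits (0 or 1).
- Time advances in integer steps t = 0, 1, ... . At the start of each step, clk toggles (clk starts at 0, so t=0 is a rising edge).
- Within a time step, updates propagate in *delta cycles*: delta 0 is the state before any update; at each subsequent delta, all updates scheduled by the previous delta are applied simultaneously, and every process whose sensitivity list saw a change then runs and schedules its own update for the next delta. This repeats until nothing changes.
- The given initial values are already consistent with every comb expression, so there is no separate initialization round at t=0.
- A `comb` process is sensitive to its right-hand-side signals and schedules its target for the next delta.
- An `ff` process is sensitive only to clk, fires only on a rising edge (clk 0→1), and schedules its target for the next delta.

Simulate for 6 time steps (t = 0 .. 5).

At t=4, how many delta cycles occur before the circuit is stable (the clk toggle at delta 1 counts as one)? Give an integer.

t0.Δ0 s8=0 s3=0 s2=1 s1=0 clk=0 s0=0 s4=0 s7=0
t0.Δ1 s8=0 s3=0 s2=1 s1=0 clk=1 s0=0 s4=0 s7=0
t0.Δ2 s8=0 s3=0 s2=1 s1=1 clk=1 s0=0 s4=0 s7=0
t0.Δ3 s8=0 s3=0 s2=0 s1=1 clk=1 s0=0 s4=0 s7=0
t1.Δ0 s8=0 s3=0 s2=0 s1=1 clk=1 s0=0 s4=0 s7=0
t1.Δ1 s8=0 s3=0 s2=0 s1=1 clk=0 s0=0 s4=0 s7=0
t2.Δ0 s8=0 s3=0 s2=0 s1=1 clk=0 s0=0 s4=0 s7=0
t2.Δ1 s8=0 s3=0 s2=0 s1=1 clk=1 s0=0 s4=0 s7=0
t2.Δ2 s8=0 s3=0 s2=0 s1=0 clk=1 s0=0 s4=0 s7=0
t2.Δ3 s8=0 s3=0 s2=1 s1=0 clk=1 s0=0 s4=0 s7=0
t3.Δ0 s8=0 s3=0 s2=1 s1=0 clk=1 s0=0 s4=0 s7=0
t3.Δ1 s8=0 s3=0 s2=1 s1=0 clk=0 s0=0 s4=0 s7=0
t4.Δ0 s8=0 s3=0 s2=1 s1=0 clk=0 s0=0 s4=0 s7=0
t4.Δ1 s8=0 s3=0 s2=1 s1=0 clk=1 s0=0 s4=0 s7=0
t4.Δ2 s8=0 s3=0 s2=1 s1=1 clk=1 s0=0 s4=0 s7=0
t4.Δ3 s8=0 s3=0 s2=0 s1=1 clk=1 s0=0 s4=0 s7=0
t5.Δ0 s8=0 s3=0 s2=0 s1=1 clk=1 s0=0 s4=0 s7=0
t5.Δ1 s8=0 s3=0 s2=0 s1=1 clk=0 s0=0 s4=0 s7=0

3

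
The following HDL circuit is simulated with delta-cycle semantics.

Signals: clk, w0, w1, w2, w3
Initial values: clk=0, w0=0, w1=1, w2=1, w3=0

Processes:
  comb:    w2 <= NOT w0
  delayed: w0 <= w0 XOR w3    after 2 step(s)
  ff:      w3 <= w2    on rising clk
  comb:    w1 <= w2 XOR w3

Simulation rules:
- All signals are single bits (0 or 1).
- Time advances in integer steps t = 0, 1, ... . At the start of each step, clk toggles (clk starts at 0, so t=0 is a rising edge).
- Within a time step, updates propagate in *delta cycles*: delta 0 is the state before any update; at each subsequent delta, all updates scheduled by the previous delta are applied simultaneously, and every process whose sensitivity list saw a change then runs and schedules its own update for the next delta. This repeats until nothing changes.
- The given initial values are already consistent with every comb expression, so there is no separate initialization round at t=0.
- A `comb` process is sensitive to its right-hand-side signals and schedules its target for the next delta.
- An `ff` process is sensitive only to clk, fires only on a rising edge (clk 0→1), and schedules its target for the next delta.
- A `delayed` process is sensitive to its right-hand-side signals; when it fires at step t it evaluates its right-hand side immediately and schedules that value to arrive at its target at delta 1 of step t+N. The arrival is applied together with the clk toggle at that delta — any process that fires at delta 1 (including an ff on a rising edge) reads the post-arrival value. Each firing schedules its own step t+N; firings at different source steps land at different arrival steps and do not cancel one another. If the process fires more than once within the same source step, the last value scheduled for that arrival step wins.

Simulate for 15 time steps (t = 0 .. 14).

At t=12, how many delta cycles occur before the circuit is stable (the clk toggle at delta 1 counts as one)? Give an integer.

t0.Δ0 clk=0 w1=1 w0=0 w3=0 w2=1
t0.Δ1 clk=1 w1=1 w0=0 w3=0 w2=1
t0.Δ2 clk=1 w1=1 w0=0 w3=1 w2=1
t0.Δ3 clk=1 w1=0 w0=0 w3=1 w2=1
t1.Δ0 clk=1 w1=0 w0=0 w3=1 w2=1
t1.Δ1 clk=0 w1=0 w0=0 w3=1 w2=1
t2.Δ0 clk=0 w1=0 w0=0 w3=1 w2=1
t2.Δ1 clk=1 w1=0 w0=1 w3=1 w2=1
t2.Δ2 clk=1 w1=0 w0=1 w3=1 w2=0
t2.Δ3 clk=1 w1=1 w0=1 w3=1 w2=0
t3.Δ0 clk=1 w1=1 w0=1 w3=1 w2=0
t3.Δ1 clk=0 w1=1 w0=1 w3=1 w2=0
t4.Δ0 clk=0 w1=1 w0=1 w3=1 w2=0
t4.Δ1 clk=1 w1=1 w0=0 w3=1 w2=0
t4.Δ2 clk=1 w1=1 w0=0 w3=0 w2=1
t5.Δ0 clk=1 w1=1 w0=0 w3=0 w2=1
t5.Δ1 clk=0 w1=1 w0=0 w3=0 w2=1
t6.Δ0 clk=0 w1=1 w0=0 w3=0 w2=1
t6.Δ1 clk=1 w1=1 w0=0 w3=0 w2=1
t6.Δ2 clk=1 w1=1 w0=0 w3=1 w2=1
t6.Δ3 clk=1 w1=0 w0=0 w3=1 w2=1
t7.Δ0 clk=1 w1=0 w0=0 w3=1 w2=1
t7.Δ1 clk=0 w1=0 w0=0 w3=1 w2=1
t8.Δ0 clk=0 w1=0 w0=0 w3=1 w2=1
t8.Δ1 clk=1 w1=0 w0=1 w3=1 w2=1
t8.Δ2 clk=1 w1=0 w0=1 w3=1 w2=0
t8.Δ3 clk=1 w1=1 w0=1 w3=1 w2=0
t9.Δ0 clk=1 w1=1 w0=1 w3=1 w2=0
t9.Δ1 clk=0 w1=1 w0=1 w3=1 w2=0
t10.Δ0 clk=0 w1=1 w0=1 w3=1 w2=0
t10.Δ1 clk=1 w1=1 w0=0 w3=1 w2=0
t10.Δ2 clk=1 w1=1 w0=0 w3=0 w2=1
t11.Δ0 clk=1 w1=1 w0=0 w3=0 w2=1
t11.Δ1 clk=0 w1=1 w0=0 w3=0 w2=1
t12.Δ0 clk=0 w1=1 w0=0 w3=0 w2=1
t12.Δ1 clk=1 w1=1 w0=0 w3=0 w2=1
t12.Δ2 clk=1 w1=1 w0=0 w3=1 w2=1
t12.Δ3 clk=1 w1=0 w0=0 w3=1 w2=1
t13.Δ0 clk=1 w1=0 w0=0 w3=1 w2=1
t13.Δ1 clk=0 w1=0 w0=0 w3=1 w2=1
t14.Δ0 clk=0 w1=0 w0=0 w3=1 w2=1
t14.Δ1 clk=1 w1=0 w0=1 w3=1 w2=1
t14.Δ2 clk=1 w1=0 w0=1 w3=1 w2=0
t14.Δ3 clk=1 w1=1 w0=1 w3=1 w2=0

3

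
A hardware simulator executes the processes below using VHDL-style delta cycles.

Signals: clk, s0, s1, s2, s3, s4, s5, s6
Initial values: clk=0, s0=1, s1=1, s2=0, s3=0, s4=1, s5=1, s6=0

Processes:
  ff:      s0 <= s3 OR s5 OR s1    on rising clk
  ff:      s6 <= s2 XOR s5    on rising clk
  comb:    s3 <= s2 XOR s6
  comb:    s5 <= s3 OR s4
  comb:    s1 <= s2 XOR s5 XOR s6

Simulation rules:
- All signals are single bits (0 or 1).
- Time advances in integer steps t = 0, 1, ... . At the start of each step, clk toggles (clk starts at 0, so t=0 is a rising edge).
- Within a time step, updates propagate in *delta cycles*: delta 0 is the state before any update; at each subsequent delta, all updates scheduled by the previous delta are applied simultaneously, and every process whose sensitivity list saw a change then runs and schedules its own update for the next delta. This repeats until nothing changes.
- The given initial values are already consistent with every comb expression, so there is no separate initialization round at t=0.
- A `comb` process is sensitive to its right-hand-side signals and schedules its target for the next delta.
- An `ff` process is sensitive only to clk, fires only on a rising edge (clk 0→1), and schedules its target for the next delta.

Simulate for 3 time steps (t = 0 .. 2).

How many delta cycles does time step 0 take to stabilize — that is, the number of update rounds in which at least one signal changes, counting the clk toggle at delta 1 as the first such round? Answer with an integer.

t0.Δ0 s2=0 s4=1 clk=0 s0=1 s1=1 s6=0 s3=0 s5=1
t0.Δ1 s2=0 s4=1 clk=1 s0=1 s1=1 s6=0 s3=0 s5=1
t0.Δ2 s2=0 s4=1 clk=1 s0=1 s1=1 s6=1 s3=0 s5=1
t0.Δ3 s2=0 s4=1 clk=1 s0=1 s1=0 s6=1 s3=1 s5=1
t1.Δ0 s2=0 s4=1 clk=1 s0=1 s1=0 s6=1 s3=1 s5=1
t1.Δ1 s2=0 s4=1 clk=0 s0=1 s1=0 s6=1 s3=1 s5=1
t2.Δ0 s2=0 s4=1 clk=0 s0=1 s1=0 s6=1 s3=1 s5=1
t2.Δ1 s2=0 s4=1 clk=1 s0=1 s1=0 s6=1 s3=1 s5=1

3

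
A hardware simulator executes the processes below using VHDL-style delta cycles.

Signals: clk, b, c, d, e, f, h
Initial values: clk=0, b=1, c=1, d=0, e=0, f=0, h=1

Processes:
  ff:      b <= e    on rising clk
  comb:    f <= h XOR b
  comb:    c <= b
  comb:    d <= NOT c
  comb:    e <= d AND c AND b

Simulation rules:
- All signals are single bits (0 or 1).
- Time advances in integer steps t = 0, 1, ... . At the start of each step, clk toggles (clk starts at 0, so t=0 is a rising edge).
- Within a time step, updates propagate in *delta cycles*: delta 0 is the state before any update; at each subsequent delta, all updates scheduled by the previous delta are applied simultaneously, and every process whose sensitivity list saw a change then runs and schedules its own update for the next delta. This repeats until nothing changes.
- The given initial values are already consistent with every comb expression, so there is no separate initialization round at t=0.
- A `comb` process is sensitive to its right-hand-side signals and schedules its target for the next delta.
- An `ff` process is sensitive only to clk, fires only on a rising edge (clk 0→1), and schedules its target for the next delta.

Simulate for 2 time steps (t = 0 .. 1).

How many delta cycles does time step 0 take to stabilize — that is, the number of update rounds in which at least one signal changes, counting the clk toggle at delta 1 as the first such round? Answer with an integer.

[bits: b,clk,e,h,c,f,d]
t=0: Δ0=1001100 Δ1=1101100 Δ2=0101100 Δ3=0101010 Δ4=0101011 | 4Δ
t=1: Δ0=0101011 Δ1=0001011 | 1Δ

4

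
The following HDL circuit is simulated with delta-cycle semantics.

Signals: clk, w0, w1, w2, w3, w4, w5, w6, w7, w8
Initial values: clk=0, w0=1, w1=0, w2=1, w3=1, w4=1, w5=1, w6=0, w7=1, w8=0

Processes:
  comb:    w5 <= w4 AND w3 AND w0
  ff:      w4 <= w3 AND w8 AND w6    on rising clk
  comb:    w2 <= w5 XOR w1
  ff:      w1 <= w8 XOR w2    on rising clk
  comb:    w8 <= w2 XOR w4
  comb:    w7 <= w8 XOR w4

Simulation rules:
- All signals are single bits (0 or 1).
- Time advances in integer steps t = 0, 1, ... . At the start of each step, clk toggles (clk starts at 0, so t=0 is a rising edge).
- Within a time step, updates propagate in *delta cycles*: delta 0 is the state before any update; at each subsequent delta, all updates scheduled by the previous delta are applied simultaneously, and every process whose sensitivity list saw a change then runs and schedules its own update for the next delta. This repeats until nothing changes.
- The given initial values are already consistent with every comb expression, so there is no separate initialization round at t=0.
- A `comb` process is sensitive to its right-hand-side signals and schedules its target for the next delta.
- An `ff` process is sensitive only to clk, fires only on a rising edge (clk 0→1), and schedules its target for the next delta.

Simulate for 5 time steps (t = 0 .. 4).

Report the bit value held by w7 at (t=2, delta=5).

[bits: w3,w0,w4,w2,w1,w6,w5,w7,w8,clk]
t=0: Δ0=1111001100 Δ1=1111001101 Δ2=1101101101 Δ3=1100100011 Δ4=1101100101 Δ5=1101100011 Δ6=1101100111 | 6Δ
t=1: Δ0=1101100111 Δ1=1101100110 | 1Δ
t=2: Δ0=1101100110 Δ1=1101100111 Δ2=1101000111 Δ3=1100000111 Δ4=1100000101 Δ5=1100000001 | 5Δ
t=3: Δ0=1100000001 Δ1=1100000000 | 1Δ
t=4: Δ0=1100000000 Δ1=1100000001 | 1Δ

0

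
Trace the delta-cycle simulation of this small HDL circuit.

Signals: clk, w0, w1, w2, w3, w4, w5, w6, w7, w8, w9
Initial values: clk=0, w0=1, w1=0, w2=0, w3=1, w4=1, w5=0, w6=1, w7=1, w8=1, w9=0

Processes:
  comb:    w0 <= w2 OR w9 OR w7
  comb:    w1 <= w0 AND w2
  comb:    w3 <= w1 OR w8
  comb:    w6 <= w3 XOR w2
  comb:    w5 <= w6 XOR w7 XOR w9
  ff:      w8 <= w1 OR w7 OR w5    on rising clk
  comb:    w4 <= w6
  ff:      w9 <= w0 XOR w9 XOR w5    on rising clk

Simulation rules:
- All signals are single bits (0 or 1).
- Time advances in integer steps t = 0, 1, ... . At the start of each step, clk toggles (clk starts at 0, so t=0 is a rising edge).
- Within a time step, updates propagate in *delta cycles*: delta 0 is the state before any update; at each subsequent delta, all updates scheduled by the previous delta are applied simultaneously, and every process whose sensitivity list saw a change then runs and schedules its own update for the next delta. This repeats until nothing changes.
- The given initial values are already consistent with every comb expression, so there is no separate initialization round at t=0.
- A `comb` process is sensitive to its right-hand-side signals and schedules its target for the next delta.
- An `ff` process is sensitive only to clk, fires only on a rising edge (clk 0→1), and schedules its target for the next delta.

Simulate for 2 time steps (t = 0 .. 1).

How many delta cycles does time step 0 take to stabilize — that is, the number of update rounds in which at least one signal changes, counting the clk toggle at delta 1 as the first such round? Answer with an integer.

3

t0.Δ0 w2=0 clk=0 w9=0 w5=0 w0=1 w6=1 w1=0 w4=1 w8=1 w7=1 w3=1
t0.Δ1 w2=0 clk=1 w9=0 w5=0 w0=1 w6=1 w1=0 w4=1 w8=1 w7=1 w3=1
t0.Δ2 w2=0 clk=1 w9=1 w5=0 w0=1 w6=1 w1=0 w4=1 w8=1 w7=1 w3=1
t0.Δ3 w2=0 clk=1 w9=1 w5=1 w0=1 w6=1 w1=0 w4=1 w8=1 w7=1 w3=1
t1.Δ0 w2=0 clk=1 w9=1 w5=1 w0=1 w6=1 w1=0 w4=1 w8=1 w7=1 w3=1
t1.Δ1 w2=0 clk=0 w9=1 w5=1 w0=1 w6=1 w1=0 w4=1 w8=1 w7=1 w3=1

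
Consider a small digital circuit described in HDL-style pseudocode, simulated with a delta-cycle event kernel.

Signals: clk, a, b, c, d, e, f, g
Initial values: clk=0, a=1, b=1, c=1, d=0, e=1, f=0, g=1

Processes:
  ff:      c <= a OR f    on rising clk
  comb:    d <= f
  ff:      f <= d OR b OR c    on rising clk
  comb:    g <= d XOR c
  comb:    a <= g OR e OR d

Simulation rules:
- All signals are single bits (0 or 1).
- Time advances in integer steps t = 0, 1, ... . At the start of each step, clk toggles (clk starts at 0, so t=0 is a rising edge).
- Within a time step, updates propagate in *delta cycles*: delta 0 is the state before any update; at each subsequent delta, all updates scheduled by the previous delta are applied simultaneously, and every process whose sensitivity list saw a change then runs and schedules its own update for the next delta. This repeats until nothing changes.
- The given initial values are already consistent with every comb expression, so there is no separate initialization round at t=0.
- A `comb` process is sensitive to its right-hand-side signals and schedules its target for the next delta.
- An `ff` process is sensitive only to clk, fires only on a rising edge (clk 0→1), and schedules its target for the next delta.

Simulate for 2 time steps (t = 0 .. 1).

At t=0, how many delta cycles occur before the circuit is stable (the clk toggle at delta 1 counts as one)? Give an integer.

[bits: b,e,clk,a,c,d,f,g]
t=0: Δ0=11011001 Δ1=11111001 Δ2=11111011 Δ3=11111111 Δ4=11111110 | 4Δ
t=1: Δ0=11111110 Δ1=11011110 | 1Δ

4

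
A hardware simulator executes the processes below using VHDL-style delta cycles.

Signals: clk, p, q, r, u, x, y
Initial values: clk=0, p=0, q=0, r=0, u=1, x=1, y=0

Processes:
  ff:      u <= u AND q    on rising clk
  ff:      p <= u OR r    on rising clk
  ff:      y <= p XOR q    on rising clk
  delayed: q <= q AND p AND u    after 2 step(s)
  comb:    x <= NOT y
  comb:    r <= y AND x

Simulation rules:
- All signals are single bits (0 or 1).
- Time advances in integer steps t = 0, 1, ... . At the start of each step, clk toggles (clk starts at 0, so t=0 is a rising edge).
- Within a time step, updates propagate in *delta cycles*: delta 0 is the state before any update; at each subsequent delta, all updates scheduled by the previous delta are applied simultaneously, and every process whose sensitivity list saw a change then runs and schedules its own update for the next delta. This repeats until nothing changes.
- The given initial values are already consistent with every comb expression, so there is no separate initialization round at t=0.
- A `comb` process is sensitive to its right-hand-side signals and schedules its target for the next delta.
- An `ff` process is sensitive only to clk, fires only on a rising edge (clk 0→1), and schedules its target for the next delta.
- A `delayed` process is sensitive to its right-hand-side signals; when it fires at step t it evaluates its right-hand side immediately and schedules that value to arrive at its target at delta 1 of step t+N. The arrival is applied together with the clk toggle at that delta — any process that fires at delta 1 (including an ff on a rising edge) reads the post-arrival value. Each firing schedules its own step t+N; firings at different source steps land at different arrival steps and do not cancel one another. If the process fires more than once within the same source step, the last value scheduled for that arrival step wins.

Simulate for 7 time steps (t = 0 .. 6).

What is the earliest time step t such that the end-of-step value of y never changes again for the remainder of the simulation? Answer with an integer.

4

[bits: clk,r,u,q,p,x,y]
t=0: Δ0=0010010 Δ1=1010010 Δ2=1000110 | 2Δ
t=1: Δ0=1000110 Δ1=0000110 | 1Δ
t=2: Δ0=0000110 Δ1=1000110 Δ2=1000011 Δ3=1100001 Δ4=1000001 | 4Δ
t=3: Δ0=1000001 Δ1=0000001 | 1Δ
t=4: Δ0=0000001 Δ1=1000001 Δ2=1000000 Δ3=1000010 | 3Δ
t=5: Δ0=1000010 Δ1=0000010 | 1Δ
t=6: Δ0=0000010 Δ1=1000010 | 1Δ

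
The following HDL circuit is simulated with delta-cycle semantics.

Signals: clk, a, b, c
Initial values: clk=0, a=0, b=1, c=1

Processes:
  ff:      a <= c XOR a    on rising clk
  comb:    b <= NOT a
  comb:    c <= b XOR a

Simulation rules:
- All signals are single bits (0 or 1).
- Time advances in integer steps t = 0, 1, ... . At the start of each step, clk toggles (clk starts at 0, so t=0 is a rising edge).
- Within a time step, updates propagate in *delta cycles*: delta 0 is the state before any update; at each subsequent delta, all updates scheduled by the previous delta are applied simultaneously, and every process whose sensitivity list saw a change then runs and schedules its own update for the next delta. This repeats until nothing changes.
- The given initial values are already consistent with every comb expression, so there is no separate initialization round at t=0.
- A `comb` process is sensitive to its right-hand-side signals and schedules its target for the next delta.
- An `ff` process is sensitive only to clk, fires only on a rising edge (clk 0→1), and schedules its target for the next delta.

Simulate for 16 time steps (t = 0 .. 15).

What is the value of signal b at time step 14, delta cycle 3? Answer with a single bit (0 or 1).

t0.Δ0 b=1 a=0 clk=0 c=1
t0.Δ1 b=1 a=0 clk=1 c=1
t0.Δ2 b=1 a=1 clk=1 c=1
t0.Δ3 b=0 a=1 clk=1 c=0
t0.Δ4 b=0 a=1 clk=1 c=1
t1.Δ0 b=0 a=1 clk=1 c=1
t1.Δ1 b=0 a=1 clk=0 c=1
t2.Δ0 b=0 a=1 clk=0 c=1
t2.Δ1 b=0 a=1 clk=1 c=1
t2.Δ2 b=0 a=0 clk=1 c=1
t2.Δ3 b=1 a=0 clk=1 c=0
t2.Δ4 b=1 a=0 clk=1 c=1
t3.Δ0 b=1 a=0 clk=1 c=1
t3.Δ1 b=1 a=0 clk=0 c=1
t4.Δ0 b=1 a=0 clk=0 c=1
t4.Δ1 b=1 a=0 clk=1 c=1
t4.Δ2 b=1 a=1 clk=1 c=1
t4.Δ3 b=0 a=1 clk=1 c=0
t4.Δ4 b=0 a=1 clk=1 c=1
t5.Δ0 b=0 a=1 clk=1 c=1
t5.Δ1 b=0 a=1 clk=0 c=1
t6.Δ0 b=0 a=1 clk=0 c=1
t6.Δ1 b=0 a=1 clk=1 c=1
t6.Δ2 b=0 a=0 clk=1 c=1
t6.Δ3 b=1 a=0 clk=1 c=0
t6.Δ4 b=1 a=0 clk=1 c=1
t7.Δ0 b=1 a=0 clk=1 c=1
t7.Δ1 b=1 a=0 clk=0 c=1
t8.Δ0 b=1 a=0 clk=0 c=1
t8.Δ1 b=1 a=0 clk=1 c=1
t8.Δ2 b=1 a=1 clk=1 c=1
t8.Δ3 b=0 a=1 clk=1 c=0
t8.Δ4 b=0 a=1 clk=1 c=1
t9.Δ0 b=0 a=1 clk=1 c=1
t9.Δ1 b=0 a=1 clk=0 c=1
t10.Δ0 b=0 a=1 clk=0 c=1
t10.Δ1 b=0 a=1 clk=1 c=1
t10.Δ2 b=0 a=0 clk=1 c=1
t10.Δ3 b=1 a=0 clk=1 c=0
t10.Δ4 b=1 a=0 clk=1 c=1
t11.Δ0 b=1 a=0 clk=1 c=1
t11.Δ1 b=1 a=0 clk=0 c=1
t12.Δ0 b=1 a=0 clk=0 c=1
t12.Δ1 b=1 a=0 clk=1 c=1
t12.Δ2 b=1 a=1 clk=1 c=1
t12.Δ3 b=0 a=1 clk=1 c=0
t12.Δ4 b=0 a=1 clk=1 c=1
t13.Δ0 b=0 a=1 clk=1 c=1
t13.Δ1 b=0 a=1 clk=0 c=1
t14.Δ0 b=0 a=1 clk=0 c=1
t14.Δ1 b=0 a=1 clk=1 c=1
t14.Δ2 b=0 a=0 clk=1 c=1
t14.Δ3 b=1 a=0 clk=1 c=0
t14.Δ4 b=1 a=0 clk=1 c=1
t15.Δ0 b=1 a=0 clk=1 c=1
t15.Δ1 b=1 a=0 clk=0 c=1

1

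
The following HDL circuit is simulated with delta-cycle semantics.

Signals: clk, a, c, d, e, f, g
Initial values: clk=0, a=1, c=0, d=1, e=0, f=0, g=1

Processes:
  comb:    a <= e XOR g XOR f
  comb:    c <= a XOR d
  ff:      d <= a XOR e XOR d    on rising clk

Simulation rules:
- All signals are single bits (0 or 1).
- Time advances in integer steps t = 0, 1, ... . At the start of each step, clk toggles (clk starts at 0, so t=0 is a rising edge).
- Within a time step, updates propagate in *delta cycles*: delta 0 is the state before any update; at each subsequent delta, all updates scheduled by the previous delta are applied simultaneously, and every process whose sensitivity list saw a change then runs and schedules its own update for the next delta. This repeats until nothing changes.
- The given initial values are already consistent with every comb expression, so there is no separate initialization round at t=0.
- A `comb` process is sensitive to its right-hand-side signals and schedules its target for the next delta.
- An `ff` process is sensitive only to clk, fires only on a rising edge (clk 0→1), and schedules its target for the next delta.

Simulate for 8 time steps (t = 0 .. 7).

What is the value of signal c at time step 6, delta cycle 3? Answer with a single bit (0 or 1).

0

[bits: a,e,c,clk,g,f,d]
t=0: Δ0=1000101 Δ1=1001101 Δ2=1001100 Δ3=1011100 | 3Δ
t=1: Δ0=1011100 Δ1=1010100 | 1Δ
t=2: Δ0=1010100 Δ1=1011100 Δ2=1011101 Δ3=1001101 | 3Δ
t=3: Δ0=1001101 Δ1=1000101 | 1Δ
t=4: Δ0=1000101 Δ1=1001101 Δ2=1001100 Δ3=1011100 | 3Δ
t=5: Δ0=1011100 Δ1=1010100 | 1Δ
t=6: Δ0=1010100 Δ1=1011100 Δ2=1011101 Δ3=1001101 | 3Δ
t=7: Δ0=1001101 Δ1=1000101 | 1Δ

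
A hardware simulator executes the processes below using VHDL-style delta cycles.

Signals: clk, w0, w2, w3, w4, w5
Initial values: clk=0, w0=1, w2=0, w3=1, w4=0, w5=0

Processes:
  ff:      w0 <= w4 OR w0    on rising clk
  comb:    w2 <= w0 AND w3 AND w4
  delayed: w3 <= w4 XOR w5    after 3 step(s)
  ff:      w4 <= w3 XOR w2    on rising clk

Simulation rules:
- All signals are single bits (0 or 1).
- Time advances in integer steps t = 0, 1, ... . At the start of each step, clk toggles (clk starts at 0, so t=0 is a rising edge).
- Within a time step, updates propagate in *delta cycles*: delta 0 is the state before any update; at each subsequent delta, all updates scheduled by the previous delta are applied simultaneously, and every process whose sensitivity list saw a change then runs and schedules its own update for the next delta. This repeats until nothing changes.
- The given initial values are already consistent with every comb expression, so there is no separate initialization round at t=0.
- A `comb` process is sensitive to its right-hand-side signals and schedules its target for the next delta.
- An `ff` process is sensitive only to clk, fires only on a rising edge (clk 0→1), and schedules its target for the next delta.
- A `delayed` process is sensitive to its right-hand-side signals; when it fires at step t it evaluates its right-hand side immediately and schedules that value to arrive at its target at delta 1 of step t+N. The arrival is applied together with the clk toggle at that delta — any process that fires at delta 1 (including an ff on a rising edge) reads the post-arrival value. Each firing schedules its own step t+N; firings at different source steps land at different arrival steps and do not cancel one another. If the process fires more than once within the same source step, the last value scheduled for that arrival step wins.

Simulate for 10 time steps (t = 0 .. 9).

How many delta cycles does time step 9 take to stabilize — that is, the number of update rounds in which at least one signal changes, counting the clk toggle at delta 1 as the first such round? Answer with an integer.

2

t=0 Δ0: w3=1 w4=0 clk=0 w2=0 w5=0 w0=1
  Δ1: clk:0→1
  Δ2: w4:0→1
  Δ3: w2:0→1
  (3Δ to stable)
t=1 Δ0: w3=1 w4=1 clk=1 w2=1 w5=0 w0=1
  Δ1: clk:1→0
  (1Δ to stable)
t=2 Δ0: w3=1 w4=1 clk=0 w2=1 w5=0 w0=1
  Δ1: clk:0→1
  Δ2: w4:1→0
  Δ3: w2:1→0
  (3Δ to stable)
t=3 Δ0: w3=1 w4=0 clk=1 w2=0 w5=0 w0=1
  Δ1: clk:1→0
  (1Δ to stable)
t=4 Δ0: w3=1 w4=0 clk=0 w2=0 w5=0 w0=1
  Δ1: clk:0→1
  Δ2: w4:0→1
  Δ3: w2:0→1
  (3Δ to stable)
t=5 Δ0: w3=1 w4=1 clk=1 w2=1 w5=0 w0=1
  Δ1: w3:1→0, clk:1→0
  Δ2: w2:1→0
  (2Δ to stable)
t=6 Δ0: w3=0 w4=1 clk=0 w2=0 w5=0 w0=1
  Δ1: clk:0→1
  Δ2: w4:1→0
  (2Δ to stable)
t=7 Δ0: w3=0 w4=0 clk=1 w2=0 w5=0 w0=1
  Δ1: w3:0→1, clk:1→0
  (1Δ to stable)
t=8 Δ0: w3=1 w4=0 clk=0 w2=0 w5=0 w0=1
  Δ1: clk:0→1
  Δ2: w4:0→1
  Δ3: w2:0→1
  (3Δ to stable)
t=9 Δ0: w3=1 w4=1 clk=1 w2=1 w5=0 w0=1
  Δ1: w3:1→0, clk:1→0
  Δ2: w2:1→0
  (2Δ to stable)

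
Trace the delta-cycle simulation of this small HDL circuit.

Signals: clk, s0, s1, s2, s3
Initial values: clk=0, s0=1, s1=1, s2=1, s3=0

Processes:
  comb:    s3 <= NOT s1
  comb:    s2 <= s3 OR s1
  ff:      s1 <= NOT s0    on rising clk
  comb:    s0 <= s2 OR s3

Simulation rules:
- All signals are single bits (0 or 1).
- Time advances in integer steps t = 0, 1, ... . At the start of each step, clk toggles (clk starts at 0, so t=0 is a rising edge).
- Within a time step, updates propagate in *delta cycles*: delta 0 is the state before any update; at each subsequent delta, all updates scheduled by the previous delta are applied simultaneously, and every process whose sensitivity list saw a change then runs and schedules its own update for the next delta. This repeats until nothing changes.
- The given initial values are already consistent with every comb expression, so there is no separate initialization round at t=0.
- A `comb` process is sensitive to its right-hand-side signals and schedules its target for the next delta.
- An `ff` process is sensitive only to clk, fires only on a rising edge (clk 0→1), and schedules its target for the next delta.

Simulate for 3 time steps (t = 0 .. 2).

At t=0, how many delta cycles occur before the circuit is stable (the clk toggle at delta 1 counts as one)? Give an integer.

t=0 Δ0: s2=1 s1=1 s3=0 clk=0 s0=1
  Δ1: clk:0→1
  Δ2: s1:1→0
  Δ3: s2:1→0, s3:0→1
  Δ4: s2:0→1
  (4Δ to stable)
t=1 Δ0: s2=1 s1=0 s3=1 clk=1 s0=1
  Δ1: clk:1→0
  (1Δ to stable)
t=2 Δ0: s2=1 s1=0 s3=1 clk=0 s0=1
  Δ1: clk:0→1
  (1Δ to stable)

4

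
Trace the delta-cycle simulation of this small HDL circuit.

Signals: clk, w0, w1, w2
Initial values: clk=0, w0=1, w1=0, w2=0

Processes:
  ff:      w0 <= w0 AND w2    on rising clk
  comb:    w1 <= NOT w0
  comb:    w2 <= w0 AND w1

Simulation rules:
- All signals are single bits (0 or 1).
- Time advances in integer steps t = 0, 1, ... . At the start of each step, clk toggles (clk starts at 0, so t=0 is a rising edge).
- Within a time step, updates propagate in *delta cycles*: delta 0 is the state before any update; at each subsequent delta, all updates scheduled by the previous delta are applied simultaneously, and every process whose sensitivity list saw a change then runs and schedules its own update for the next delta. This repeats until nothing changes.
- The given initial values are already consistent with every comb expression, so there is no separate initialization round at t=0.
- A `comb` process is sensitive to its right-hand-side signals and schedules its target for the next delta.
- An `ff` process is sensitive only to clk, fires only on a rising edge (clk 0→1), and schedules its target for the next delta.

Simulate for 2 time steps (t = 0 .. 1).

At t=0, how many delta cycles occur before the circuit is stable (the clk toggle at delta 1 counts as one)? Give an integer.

3

[bits: clk,w0,w2,w1]
t=0: Δ0=0100 Δ1=1100 Δ2=1000 Δ3=1001 | 3Δ
t=1: Δ0=1001 Δ1=0001 | 1Δ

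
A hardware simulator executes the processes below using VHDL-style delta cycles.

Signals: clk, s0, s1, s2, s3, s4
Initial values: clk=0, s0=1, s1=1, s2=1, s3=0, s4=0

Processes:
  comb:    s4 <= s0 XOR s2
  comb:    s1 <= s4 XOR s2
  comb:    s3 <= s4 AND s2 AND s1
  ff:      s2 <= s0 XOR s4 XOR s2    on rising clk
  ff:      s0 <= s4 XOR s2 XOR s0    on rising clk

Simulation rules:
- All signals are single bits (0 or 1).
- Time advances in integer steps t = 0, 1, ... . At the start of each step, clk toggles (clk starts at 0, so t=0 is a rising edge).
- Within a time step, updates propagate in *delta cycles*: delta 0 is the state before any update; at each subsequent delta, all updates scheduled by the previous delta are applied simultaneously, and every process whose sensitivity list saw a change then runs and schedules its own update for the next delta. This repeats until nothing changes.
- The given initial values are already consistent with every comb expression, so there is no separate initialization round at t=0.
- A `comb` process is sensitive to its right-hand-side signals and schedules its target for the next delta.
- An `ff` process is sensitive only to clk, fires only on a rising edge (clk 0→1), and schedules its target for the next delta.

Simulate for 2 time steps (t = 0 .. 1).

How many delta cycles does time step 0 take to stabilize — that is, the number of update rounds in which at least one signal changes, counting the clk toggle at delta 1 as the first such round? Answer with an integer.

[bits: s0,s3,s1,s4,s2,clk]
t=0: Δ0=101010 Δ1=101011 Δ2=001001 Δ3=000001 | 3Δ
t=1: Δ0=000001 Δ1=000000 | 1Δ

3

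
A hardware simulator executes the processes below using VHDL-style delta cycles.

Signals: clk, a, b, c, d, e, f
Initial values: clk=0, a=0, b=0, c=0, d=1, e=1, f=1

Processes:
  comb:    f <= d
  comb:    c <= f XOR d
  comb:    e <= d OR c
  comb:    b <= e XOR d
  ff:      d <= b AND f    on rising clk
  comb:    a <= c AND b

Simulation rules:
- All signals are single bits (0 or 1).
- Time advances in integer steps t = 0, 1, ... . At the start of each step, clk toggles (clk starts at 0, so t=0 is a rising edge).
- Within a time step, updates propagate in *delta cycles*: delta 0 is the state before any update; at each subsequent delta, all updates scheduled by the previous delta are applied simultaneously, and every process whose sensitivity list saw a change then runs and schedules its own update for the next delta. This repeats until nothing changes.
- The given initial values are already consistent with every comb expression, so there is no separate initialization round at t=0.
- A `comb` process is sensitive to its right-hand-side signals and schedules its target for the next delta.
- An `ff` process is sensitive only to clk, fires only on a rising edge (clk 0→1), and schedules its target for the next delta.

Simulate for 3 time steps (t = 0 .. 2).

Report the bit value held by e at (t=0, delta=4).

1

t=0 Δ0: f=1 e=1 d=1 b=0 a=0 clk=0 c=0
  Δ1: clk:0→1
  Δ2: d:1→0
  Δ3: f:1→0, e:1→0, b:0→1, c:0→1
  Δ4: e:0→1, b:1→0, a:0→1, c:1→0
  Δ5: e:1→0, b:0→1, a:1→0
  Δ6: b:1→0
  (6Δ to stable)
t=1 Δ0: f=0 e=0 d=0 b=0 a=0 clk=1 c=0
  Δ1: clk:1→0
  (1Δ to stable)
t=2 Δ0: f=0 e=0 d=0 b=0 a=0 clk=0 c=0
  Δ1: clk:0→1
  (1Δ to stable)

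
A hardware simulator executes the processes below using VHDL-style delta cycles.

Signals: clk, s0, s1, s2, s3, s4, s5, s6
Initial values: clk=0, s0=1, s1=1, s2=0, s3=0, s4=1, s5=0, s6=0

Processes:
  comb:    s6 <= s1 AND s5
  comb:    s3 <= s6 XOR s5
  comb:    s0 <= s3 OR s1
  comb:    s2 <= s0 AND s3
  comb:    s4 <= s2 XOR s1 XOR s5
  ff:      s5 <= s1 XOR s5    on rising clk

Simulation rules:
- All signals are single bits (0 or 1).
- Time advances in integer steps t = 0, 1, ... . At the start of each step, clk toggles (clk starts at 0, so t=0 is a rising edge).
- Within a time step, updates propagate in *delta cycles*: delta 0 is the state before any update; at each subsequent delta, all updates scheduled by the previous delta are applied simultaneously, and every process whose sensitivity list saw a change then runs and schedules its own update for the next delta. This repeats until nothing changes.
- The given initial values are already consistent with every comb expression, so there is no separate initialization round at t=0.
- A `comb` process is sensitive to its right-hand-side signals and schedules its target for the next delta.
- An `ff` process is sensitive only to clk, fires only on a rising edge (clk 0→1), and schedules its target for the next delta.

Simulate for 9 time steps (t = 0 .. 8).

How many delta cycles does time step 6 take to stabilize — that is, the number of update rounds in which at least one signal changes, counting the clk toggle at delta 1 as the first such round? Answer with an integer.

6

[bits: s2,s1,clk,s6,s5,s3,s0,s4]
t=0: Δ0=01000011 Δ1=01100011 Δ2=01101011 Δ3=01111110 Δ4=11111010 Δ5=01111011 Δ6=01111010 | 6Δ
t=1: Δ0=01111010 Δ1=01011010 | 1Δ
t=2: Δ0=01011010 Δ1=01111010 Δ2=01110010 Δ3=01100111 Δ4=11100011 Δ5=01100010 Δ6=01100011 | 6Δ
t=3: Δ0=01100011 Δ1=01000011 | 1Δ
t=4: Δ0=01000011 Δ1=01100011 Δ2=01101011 Δ3=01111110 Δ4=11111010 Δ5=01111011 Δ6=01111010 | 6Δ
t=5: Δ0=01111010 Δ1=01011010 | 1Δ
t=6: Δ0=01011010 Δ1=01111010 Δ2=01110010 Δ3=01100111 Δ4=11100011 Δ5=01100010 Δ6=01100011 | 6Δ
t=7: Δ0=01100011 Δ1=01000011 | 1Δ
t=8: Δ0=01000011 Δ1=01100011 Δ2=01101011 Δ3=01111110 Δ4=11111010 Δ5=01111011 Δ6=01111010 | 6Δ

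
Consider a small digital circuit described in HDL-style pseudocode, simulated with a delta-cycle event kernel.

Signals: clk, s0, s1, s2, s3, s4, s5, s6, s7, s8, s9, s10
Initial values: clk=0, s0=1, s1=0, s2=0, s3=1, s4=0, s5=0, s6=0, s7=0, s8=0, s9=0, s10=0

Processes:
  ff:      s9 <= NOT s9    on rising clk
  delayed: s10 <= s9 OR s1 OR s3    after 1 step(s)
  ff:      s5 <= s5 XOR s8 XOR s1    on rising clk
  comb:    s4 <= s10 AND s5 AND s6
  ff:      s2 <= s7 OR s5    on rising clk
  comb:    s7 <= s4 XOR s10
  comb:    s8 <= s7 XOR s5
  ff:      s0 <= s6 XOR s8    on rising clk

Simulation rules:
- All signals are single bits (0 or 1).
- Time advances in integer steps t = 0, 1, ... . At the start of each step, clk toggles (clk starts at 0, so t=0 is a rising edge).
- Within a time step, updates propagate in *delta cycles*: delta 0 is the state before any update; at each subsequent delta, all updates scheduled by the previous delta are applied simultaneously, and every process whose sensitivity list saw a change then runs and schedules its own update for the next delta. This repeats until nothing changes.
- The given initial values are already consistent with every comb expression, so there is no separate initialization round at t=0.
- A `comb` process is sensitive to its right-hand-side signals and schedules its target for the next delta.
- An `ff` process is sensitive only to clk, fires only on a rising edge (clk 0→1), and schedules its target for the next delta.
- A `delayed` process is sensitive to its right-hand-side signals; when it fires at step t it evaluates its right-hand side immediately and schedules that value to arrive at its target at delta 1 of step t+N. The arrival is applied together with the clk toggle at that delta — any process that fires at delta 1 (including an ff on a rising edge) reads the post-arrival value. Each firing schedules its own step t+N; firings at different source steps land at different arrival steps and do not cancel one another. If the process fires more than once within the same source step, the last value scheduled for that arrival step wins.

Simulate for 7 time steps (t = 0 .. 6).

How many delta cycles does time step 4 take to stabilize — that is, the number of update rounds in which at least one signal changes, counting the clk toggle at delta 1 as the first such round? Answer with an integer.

[bits: s3,s0,s5,s1,clk,s9,s2,s10,s4,s6,s7,s8]
t=0: Δ0=110000000000 Δ1=110010000000 Δ2=100011000000 | 2Δ
t=1: Δ0=100011000000 Δ1=100001010000 Δ2=100001010010 Δ3=100001010011 | 3Δ
t=2: Δ0=100001010011 Δ1=100011010011 Δ2=111010110011 Δ3=111010110010 | 3Δ
t=3: Δ0=111010110010 Δ1=111000110010 | 1Δ
t=4: Δ0=111000110010 Δ1=111010110010 Δ2=101011110010 | 2Δ
t=5: Δ0=101011110010 Δ1=101001110010 | 1Δ
t=6: Δ0=101001110010 Δ1=101011110010 Δ2=101010110010 | 2Δ

2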